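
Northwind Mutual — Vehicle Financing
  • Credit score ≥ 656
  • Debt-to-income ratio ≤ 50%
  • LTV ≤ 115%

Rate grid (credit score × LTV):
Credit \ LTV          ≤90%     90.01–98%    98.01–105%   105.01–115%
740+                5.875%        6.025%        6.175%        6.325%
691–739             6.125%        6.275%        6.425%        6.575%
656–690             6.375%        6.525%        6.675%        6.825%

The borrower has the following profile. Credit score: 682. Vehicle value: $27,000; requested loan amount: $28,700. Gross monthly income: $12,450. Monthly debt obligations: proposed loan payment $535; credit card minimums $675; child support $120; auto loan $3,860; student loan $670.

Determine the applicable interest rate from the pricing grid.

6.825%

Credit score 682 ≥ 656; Total monthly debts = (535 + 675 + 120 + 3,860 + 670) = 5,860. DTI = 5,860/12,450 = 47.1% ≤ 50%
LTV: 28,700 ÷ 27,000 = 106.3%, within 115% cap
Credit 682 → row 656–690; LTV 106.3% → column 105.01–115%. Grid cell → 6.825%.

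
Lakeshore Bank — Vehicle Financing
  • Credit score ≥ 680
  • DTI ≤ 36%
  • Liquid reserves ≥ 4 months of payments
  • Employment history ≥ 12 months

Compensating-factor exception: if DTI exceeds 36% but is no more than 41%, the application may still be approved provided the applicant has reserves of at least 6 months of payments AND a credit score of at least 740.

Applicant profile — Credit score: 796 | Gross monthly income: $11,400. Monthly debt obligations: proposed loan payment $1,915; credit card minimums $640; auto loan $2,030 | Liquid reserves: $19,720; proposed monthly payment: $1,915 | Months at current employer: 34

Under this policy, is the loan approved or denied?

Approved

Credit score 796 ≥ 680 (meets base)
Total debts = (1,915 + 640 + 2,030) = 4,585. DTI = 4,585/11,400 = 40.2% > 36% — standard DTI limit exceeded.
Liquid reserves cover 19,720/1,915 = 10.3 months — ≥ 4 required
Employment 34 ≥ 12 months
DTI 40.2% is within the 36%–41% exception band; checking compensating factors.
Override check — reserves: 10.3 mo (ok); score: 796 (ok).
Both override conditions satisfied; DTI exception granted.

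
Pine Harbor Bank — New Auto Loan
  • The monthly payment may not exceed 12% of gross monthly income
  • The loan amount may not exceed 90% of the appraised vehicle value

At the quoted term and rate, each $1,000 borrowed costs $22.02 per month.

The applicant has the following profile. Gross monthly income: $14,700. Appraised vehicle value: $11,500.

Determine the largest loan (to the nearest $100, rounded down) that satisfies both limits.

$10,300

Payment cap: 12% × $14,700 = $1,764/month.
At $22.02 per $1,000, that supports 1,764/22.02 × 1,000 ≈ $80,108 → $80,100.
LTV cap: 90% × $11,500 = $10,350 → $10,300.
Binding constraint: loan-to-value.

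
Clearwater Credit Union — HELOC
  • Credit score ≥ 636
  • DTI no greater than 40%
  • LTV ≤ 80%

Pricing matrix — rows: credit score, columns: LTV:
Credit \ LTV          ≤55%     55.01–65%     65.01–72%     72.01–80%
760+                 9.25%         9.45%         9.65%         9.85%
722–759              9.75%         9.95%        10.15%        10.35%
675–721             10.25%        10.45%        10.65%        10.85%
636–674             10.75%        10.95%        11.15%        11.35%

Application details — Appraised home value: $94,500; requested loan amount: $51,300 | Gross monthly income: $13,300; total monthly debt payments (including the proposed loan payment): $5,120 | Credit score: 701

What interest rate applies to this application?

Credit score 701 ≥ 636; DTI: 5,120 ÷ 13,300 = 38.5%, within the 40% cap
LTV = 51,300/94,500 = 54.3% ≤ 80%
Row: 701 falls in 675–721. Column: 54.3% falls in ≤55%. Rate = 10.25%.

10.25%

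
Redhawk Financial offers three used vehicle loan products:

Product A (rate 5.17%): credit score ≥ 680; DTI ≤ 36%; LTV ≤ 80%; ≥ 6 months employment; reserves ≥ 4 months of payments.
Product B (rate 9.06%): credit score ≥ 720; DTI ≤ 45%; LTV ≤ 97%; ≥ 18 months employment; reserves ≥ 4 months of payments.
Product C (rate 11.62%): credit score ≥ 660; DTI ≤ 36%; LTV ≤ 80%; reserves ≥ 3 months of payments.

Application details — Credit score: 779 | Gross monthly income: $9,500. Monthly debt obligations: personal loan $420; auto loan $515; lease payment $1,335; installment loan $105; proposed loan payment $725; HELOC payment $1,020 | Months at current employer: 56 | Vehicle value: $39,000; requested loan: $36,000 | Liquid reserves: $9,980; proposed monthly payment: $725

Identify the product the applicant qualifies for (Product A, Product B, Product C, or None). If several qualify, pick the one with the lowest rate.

Total debts = (420 + 515 + 1,335 + 105 + 725 + 1,020) = 4,120; DTI = 4,120/9,500 = 43.4%.
LTV = 36,000/39,000 = 92.3%.
Reserves = 9,980/725 = 13.8 months.
Product A: score 779 ≥ 680; DTI 43.4% > 36%; LTV 92.3% > 80%; employment 56 ≥ 6 mo; reserves 13.8 ≥ 4 mo → does not qualify.
Product B: score 779 ≥ 720; DTI 43.4% ≤ 45%; LTV 92.3% ≤ 97%; employment 56 ≥ 18 mo; reserves 13.8 ≥ 4 mo → qualifies.
Product C: score 779 ≥ 660; DTI 43.4% > 36%; LTV 92.3% > 80%; reserves 13.8 ≥ 3 mo → does not qualify.

Product B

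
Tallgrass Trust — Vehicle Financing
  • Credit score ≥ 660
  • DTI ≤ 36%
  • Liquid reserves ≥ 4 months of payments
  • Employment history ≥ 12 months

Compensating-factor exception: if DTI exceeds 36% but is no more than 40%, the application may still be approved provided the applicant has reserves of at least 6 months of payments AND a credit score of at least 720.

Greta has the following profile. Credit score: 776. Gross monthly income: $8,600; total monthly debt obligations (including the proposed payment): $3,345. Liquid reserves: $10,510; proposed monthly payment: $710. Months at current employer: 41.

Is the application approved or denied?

Credit score 776 ≥ 660 (meets base)
DTI: 3,345 ÷ 8,600 = 38.9%, over the 36% base limit.
Reserves: 10,510 ÷ 710 = 14.8 months (meets 4-month minimum)
Employment 41 ≥ 12 months
DTI 38.9% is within the 36%–40% exception band; checking compensating factors.
Reserves 14.8 ≥ 6 months; credit score 776 ≥ 720.
Both override conditions satisfied; DTI exception granted.

Approved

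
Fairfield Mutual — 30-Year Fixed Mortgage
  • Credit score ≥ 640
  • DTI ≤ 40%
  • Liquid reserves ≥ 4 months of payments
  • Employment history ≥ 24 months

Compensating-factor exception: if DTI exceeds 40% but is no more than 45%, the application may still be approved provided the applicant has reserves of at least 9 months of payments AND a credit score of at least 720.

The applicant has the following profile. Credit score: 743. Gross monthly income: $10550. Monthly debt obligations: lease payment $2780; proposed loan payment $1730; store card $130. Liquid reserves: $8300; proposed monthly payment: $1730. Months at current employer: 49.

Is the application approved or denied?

Denied

Credit score 743 ≥ 640 (meets base)
Total debts = (2,780 + 1,730 + 130) = 4,640. DTI = 4,640/10,550 = 44% > 40% — standard DTI limit exceeded.
Liquid reserves cover 8,300/1,730 = 4.8 months — ≥ 4 required
Employment 49 ≥ 24 months
DTI 44% is within the 40%–45% exception band; checking compensating factors.
Reserves 4.8 < 9 months; credit score 743 ≥ 720.
Override conditions not both satisfied; exception does not apply.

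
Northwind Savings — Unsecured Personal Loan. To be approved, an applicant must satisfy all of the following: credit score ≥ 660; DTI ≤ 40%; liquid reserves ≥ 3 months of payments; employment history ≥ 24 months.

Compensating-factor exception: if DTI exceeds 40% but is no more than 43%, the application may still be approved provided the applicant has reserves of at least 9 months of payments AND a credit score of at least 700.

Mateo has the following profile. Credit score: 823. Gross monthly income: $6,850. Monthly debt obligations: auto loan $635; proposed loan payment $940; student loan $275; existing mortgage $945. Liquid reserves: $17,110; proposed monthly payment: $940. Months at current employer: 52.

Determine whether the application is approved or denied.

Credit score 823 ≥ 660 (meets base)
Total debts = (635 + 940 + 275 + 945) = 2,795. DTI = 2,795/6,850 = 40.8% > 40% — standard DTI limit exceeded.
Reserves: 17,110 ÷ 940 = 18.2 months (meets 3-month minimum)
Employment 52 ≥ 24 months
DTI 40.8% is within the 40%–43% exception band; checking compensating factors.
Reserves 18.2 ≥ 9 months; credit score 823 ≥ 700.
Both override conditions satisfied; DTI exception granted.

Approved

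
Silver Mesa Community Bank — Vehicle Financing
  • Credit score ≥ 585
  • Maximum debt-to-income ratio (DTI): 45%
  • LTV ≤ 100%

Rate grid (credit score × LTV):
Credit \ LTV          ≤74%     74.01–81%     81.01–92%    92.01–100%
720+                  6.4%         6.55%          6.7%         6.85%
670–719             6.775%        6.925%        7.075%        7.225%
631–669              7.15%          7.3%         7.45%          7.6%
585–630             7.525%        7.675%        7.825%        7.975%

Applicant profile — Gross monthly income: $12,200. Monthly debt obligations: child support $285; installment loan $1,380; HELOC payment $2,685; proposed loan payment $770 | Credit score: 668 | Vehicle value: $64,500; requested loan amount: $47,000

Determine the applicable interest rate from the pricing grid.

7.15%

Credit score 668 ≥ 585; Total monthly debts = (285 + 1,380 + 2,685 + 770) = 5,120. DTI = 5,120/12,200 = 42% ≤ 45%
LTV: 47,000 ÷ 64,500 = 72.9%, within 100% cap
Row: 668 falls in 631–669. Column: 72.9% falls in ≤74%. Rate = 7.15%.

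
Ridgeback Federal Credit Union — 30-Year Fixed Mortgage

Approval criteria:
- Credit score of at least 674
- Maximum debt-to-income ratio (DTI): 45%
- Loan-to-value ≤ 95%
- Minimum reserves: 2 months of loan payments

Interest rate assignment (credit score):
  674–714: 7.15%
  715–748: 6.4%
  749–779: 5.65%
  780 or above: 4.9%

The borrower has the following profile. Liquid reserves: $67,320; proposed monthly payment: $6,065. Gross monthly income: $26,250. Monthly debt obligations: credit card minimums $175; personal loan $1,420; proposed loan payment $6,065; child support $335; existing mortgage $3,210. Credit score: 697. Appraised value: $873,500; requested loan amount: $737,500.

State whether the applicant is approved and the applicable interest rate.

Approved at 7.15%

Credit score 697 ≥ 674 (meets minimum)
LTV: 737,500 ÷ 873,500 = 84.4%, within 95% cap
Total monthly debts = (175 + 1,420 + 6,065 + 335 + 3,210) = 11,205. Debt-to-income = 11,205/26,250 = 42.7% — meets 45% limit
Reserves: 67,320 ÷ 6,065 = 11.1 months (meets 2-month minimum)
All requirements met. Score 697 falls in the 674–714 tier → 7.15%.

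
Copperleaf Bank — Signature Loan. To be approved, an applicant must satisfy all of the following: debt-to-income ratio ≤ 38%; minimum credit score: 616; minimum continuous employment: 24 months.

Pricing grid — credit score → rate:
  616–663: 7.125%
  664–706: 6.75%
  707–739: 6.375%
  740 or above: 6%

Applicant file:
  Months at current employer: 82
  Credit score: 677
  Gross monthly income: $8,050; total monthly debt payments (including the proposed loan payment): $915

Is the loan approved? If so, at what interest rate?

Credit score 677 ≥ 616 (meets minimum)
DTI = 915/8,050 = 11.4% ≤ 38%
Employment 82 ≥ 24 months
All requirements met. Score 677 falls in the 664–706 tier → 6.75%.

Approved at 6.75%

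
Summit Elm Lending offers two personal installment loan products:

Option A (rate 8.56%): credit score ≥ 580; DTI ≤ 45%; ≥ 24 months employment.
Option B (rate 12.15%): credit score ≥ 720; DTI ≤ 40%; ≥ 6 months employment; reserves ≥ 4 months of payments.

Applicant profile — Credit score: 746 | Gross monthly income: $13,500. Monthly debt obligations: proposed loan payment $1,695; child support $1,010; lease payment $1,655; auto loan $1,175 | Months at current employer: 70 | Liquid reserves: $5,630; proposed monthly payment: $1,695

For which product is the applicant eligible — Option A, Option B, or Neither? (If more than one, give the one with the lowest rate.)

Total debts = (1,695 + 1,010 + 1,655 + 1,175) = 5,535; DTI = 5,535/13,500 = 41%.
Reserves = 5,630/1,695 = 3.3 months.
Option A: score 746 ≥ 580; DTI 41% ≤ 45%; employment 70 ≥ 24 mo → qualifies.
Option B: score 746 ≥ 720; DTI 41% > 40%; employment 70 ≥ 6 mo; reserves 3.3 < 4 mo → does not qualify.

Option A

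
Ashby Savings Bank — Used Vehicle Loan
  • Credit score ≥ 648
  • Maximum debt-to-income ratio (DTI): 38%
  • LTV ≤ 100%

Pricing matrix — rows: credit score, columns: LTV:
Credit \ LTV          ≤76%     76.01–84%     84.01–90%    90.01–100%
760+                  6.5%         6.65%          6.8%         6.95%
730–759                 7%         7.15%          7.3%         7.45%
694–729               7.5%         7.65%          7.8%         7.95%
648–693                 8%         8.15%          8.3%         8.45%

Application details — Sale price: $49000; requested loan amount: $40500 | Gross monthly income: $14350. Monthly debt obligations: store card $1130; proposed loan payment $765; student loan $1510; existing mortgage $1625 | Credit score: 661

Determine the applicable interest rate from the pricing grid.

Credit score 661 ≥ 648; Total monthly debts = (1,130 + 765 + 1,510 + 1,625) = 5,030. DTI = 5,030/14,350 = 35.1% ≤ 38%
LTV = 40,500/49,000 = 82.7% ≤ 100%
Row: 661 falls in 648–693. Column: 82.7% falls in 76.01–84%. Rate = 8.15%.

8.15%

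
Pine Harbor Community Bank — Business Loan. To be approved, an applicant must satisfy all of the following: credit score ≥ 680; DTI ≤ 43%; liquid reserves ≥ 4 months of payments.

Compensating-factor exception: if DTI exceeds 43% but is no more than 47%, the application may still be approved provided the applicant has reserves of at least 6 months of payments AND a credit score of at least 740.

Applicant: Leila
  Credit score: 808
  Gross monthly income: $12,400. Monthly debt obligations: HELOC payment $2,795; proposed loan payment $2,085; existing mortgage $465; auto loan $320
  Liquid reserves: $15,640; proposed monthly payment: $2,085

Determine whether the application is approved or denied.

Approved

Credit score 808 ≥ 680 (meets base)
Total debts = (2,795 + 2,085 + 465 + 320) = 5,665. DTI = 5,665/12,400 = 45.7% > 43% — standard DTI limit exceeded.
Reserves: 15,640 ÷ 2,085 = 7.5 months (meets 4-month minimum)
45.7% falls in the override range (43%–47%), so the compensating-factor test applies.
Reserves 7.5 ≥ 6 months; credit score 808 ≥ 740.
Both compensating conditions met → exception applies.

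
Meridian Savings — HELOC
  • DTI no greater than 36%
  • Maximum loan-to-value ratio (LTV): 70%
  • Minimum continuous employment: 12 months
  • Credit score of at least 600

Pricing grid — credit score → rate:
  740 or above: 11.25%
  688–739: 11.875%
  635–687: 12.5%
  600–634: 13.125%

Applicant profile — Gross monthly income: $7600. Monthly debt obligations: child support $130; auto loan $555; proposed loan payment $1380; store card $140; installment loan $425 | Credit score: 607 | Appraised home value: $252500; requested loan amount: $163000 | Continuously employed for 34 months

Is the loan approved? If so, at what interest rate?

Approved at 13.125%

Credit score 607 ≥ 600 (meets minimum)
LTV: 163,000 ÷ 252,500 = 64.6%, within 70% cap
Total monthly debts = (130 + 555 + 1,380 + 140 + 425) = 2,630. DTI: 2,630 ÷ 7,600 = 34.6%, within the 36% cap
Employment 34 ≥ 12 months
All requirements met. Score 607 falls in the 600–634 tier → 13.125%.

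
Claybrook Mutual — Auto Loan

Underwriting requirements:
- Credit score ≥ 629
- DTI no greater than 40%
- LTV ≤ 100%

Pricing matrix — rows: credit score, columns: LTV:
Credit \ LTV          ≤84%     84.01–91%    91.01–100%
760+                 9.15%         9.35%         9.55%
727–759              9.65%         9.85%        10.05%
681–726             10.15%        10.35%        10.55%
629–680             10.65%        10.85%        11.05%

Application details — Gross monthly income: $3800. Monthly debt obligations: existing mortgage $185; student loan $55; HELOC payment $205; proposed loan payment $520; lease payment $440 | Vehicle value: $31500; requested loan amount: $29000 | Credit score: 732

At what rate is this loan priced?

10.05%

Credit score 732 ≥ 629; Total monthly debts = (185 + 55 + 205 + 520 + 440) = 1,405. DTI = 1,405/3,800 = 37% ≤ 40%
LTV = 29,000/31,500 = 92.1% ≤ 100%
Credit 732 → row 727–759; LTV 92.1% → column 91.01–100%. Grid cell → 10.05%.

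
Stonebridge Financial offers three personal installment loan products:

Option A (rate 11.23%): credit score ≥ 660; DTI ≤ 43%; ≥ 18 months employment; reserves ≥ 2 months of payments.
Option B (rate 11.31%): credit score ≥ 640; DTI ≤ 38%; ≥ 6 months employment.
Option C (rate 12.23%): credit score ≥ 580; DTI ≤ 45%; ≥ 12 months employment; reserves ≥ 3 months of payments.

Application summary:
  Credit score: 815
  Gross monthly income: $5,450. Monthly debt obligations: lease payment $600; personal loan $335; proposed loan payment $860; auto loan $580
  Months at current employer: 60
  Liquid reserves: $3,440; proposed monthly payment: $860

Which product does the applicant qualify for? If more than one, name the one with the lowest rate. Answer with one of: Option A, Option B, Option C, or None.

Option C

Total debts = (600 + 335 + 860 + 580) = 2,375; DTI = 2,375/5,450 = 43.6%.
Reserves = 3,440/860 = 4.0 months.
Option A: score 815 ≥ 660; DTI 43.6% > 43%; employment 60 ≥ 18 mo; reserves 4.0 ≥ 2 mo → does not qualify.
Option B: score 815 ≥ 640; DTI 43.6% > 38%; employment 60 ≥ 6 mo → does not qualify.
Option C: score 815 ≥ 580; DTI 43.6% ≤ 45%; employment 60 ≥ 12 mo; reserves 4.0 ≥ 3 mo → qualifies.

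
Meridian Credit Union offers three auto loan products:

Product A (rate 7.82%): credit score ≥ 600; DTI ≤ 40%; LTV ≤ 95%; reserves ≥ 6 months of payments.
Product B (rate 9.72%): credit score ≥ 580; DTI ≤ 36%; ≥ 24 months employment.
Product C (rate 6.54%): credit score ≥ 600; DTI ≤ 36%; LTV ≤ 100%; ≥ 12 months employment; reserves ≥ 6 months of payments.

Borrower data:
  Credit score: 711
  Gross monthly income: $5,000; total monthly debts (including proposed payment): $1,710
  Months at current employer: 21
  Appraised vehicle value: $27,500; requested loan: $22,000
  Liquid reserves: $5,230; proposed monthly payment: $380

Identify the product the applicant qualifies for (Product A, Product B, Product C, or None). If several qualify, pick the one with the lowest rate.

DTI = 1,710/5,000 = 34.2%.
LTV = 22,000/27,500 = 80%.
Reserves = 5,230/380 = 13.8 months.
Product A: score 711 ≥ 600; DTI 34.2% ≤ 40%; LTV 80% ≤ 95%; reserves 13.8 ≥ 6 mo → qualifies.
Product B: score 711 ≥ 580; DTI 34.2% ≤ 36%; employment 21 < 24 mo → does not qualify.
Product C: score 711 ≥ 600; DTI 34.2% ≤ 36%; LTV 80% ≤ 100%; employment 21 ≥ 12 mo; reserves 13.8 ≥ 6 mo → qualifies.
Qualifying: Product A, Product C. Lowest rate is 6.54% → Product C.

Product C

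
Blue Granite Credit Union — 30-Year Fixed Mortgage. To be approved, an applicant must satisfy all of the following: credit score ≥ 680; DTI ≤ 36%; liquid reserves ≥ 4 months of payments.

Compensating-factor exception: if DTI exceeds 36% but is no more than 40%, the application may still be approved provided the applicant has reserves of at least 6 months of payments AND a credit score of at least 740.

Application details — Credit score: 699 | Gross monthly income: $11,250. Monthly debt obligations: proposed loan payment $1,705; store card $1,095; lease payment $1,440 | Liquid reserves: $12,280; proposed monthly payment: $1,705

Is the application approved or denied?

Credit score 699 ≥ 680 (meets base)
Total debts = (1,705 + 1,095 + 1,440) = 4,240. DTI: 4,240 ÷ 11,250 = 37.7%, over the 36% base limit.
Liquid reserves cover 12,280/1,705 = 7.2 months — ≥ 4 required
37.7% falls in the override range (36%–40%), so the compensating-factor test applies.
Override check — reserves: 7.2 mo (ok); score: 699 (below 740).
Override conditions not both satisfied; exception does not apply.

Denied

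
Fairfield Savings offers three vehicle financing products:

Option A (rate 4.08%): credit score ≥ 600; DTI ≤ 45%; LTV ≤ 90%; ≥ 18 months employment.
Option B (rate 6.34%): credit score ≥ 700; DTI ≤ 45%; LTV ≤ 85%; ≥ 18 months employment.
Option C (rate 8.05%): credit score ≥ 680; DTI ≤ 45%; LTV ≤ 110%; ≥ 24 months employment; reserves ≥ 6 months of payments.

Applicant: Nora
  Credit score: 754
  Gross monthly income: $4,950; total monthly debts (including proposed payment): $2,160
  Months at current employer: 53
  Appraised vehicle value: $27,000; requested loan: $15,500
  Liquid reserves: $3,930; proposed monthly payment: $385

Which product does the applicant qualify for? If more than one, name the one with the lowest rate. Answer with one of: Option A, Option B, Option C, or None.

DTI = 2,160/4,950 = 43.6%.
LTV = 15,500/27,000 = 57.4%.
Reserves = 3,930/385 = 10.2 months.
Option A: score 754 ≥ 600; DTI 43.6% ≤ 45%; LTV 57.4% ≤ 90%; employment 53 ≥ 18 mo → qualifies.
Option B: score 754 ≥ 700; DTI 43.6% ≤ 45%; LTV 57.4% ≤ 85%; employment 53 ≥ 18 mo → qualifies.
Option C: score 754 ≥ 680; DTI 43.6% ≤ 45%; LTV 57.4% ≤ 110%; employment 53 ≥ 24 mo; reserves 10.2 ≥ 6 mo → qualifies.
Qualifying: Option A, Option B, Option C. Lowest rate is 4.08% → Option A.

Option A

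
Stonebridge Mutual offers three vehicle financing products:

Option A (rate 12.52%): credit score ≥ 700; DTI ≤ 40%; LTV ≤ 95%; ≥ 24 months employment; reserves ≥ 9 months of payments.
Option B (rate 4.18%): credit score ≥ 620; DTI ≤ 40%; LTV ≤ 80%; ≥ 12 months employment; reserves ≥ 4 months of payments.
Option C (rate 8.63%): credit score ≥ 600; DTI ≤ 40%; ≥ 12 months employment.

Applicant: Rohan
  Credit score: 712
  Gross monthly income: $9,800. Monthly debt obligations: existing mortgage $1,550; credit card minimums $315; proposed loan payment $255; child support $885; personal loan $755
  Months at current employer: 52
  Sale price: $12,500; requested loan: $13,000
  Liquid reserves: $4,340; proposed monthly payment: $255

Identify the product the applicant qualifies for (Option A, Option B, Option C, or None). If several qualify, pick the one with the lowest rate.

Total debts = (1,550 + 315 + 255 + 885 + 755) = 3,760; DTI = 3,760/9,800 = 38.4%.
LTV = 13,000/12,500 = 104%.
Reserves = 4,340/255 = 17.0 months.
Option A: score 712 ≥ 700; DTI 38.4% ≤ 40%; LTV 104% > 95%; employment 52 ≥ 24 mo; reserves 17.0 ≥ 9 mo → does not qualify.
Option B: score 712 ≥ 620; DTI 38.4% ≤ 40%; LTV 104% > 80%; employment 52 ≥ 12 mo; reserves 17.0 ≥ 4 mo → does not qualify.
Option C: score 712 ≥ 600; DTI 38.4% ≤ 40%; employment 52 ≥ 12 mo → qualifies.

Option C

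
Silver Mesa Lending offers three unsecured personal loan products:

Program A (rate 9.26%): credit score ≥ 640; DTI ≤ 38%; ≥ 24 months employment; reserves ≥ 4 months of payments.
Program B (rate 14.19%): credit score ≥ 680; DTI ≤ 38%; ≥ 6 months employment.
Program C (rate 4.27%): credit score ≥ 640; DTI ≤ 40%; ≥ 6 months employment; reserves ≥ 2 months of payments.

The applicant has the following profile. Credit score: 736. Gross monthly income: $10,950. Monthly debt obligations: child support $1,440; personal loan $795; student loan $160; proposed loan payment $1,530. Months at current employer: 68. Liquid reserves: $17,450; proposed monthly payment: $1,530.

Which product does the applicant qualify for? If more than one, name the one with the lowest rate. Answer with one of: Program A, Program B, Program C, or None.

Program C

Total debts = (1,440 + 795 + 160 + 1,530) = 3,925; DTI = 3,925/10,950 = 35.8%.
Reserves = 17,450/1,530 = 11.4 months.
Program A: score 736 ≥ 640; DTI 35.8% ≤ 38%; employment 68 ≥ 24 mo; reserves 11.4 ≥ 4 mo → qualifies.
Program B: score 736 ≥ 680; DTI 35.8% ≤ 38%; employment 68 ≥ 6 mo → qualifies.
Program C: score 736 ≥ 640; DTI 35.8% ≤ 40%; employment 68 ≥ 6 mo; reserves 11.4 ≥ 2 mo → qualifies.
Qualifying: Program A, Program B, Program C. Lowest rate is 4.27% → Program C.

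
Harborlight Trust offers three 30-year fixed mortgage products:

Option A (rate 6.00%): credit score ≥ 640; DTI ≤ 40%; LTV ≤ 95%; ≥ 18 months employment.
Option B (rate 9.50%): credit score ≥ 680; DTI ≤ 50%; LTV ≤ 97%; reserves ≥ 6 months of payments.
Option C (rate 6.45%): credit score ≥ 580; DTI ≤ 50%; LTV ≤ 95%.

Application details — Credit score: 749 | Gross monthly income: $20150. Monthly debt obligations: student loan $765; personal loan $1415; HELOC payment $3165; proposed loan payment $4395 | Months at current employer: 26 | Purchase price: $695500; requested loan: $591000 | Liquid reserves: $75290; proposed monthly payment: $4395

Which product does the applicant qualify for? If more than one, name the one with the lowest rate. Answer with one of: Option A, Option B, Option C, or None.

Option C

Total debts = (765 + 1,415 + 3,165 + 4,395) = 9,740; DTI = 9,740/20,150 = 48.3%.
LTV = 591,000/695,500 = 85%.
Reserves = 75,290/4,395 = 17.1 months.
Option A: score 749 ≥ 640; DTI 48.3% > 40%; LTV 85% ≤ 95%; employment 26 ≥ 18 mo → does not qualify.
Option B: score 749 ≥ 680; DTI 48.3% ≤ 50%; LTV 85% ≤ 97%; reserves 17.1 ≥ 6 mo → qualifies.
Option C: score 749 ≥ 580; DTI 48.3% ≤ 50%; LTV 85% ≤ 95% → qualifies.
Qualifying: Option B, Option C. Lowest rate is 6.45% → Option C.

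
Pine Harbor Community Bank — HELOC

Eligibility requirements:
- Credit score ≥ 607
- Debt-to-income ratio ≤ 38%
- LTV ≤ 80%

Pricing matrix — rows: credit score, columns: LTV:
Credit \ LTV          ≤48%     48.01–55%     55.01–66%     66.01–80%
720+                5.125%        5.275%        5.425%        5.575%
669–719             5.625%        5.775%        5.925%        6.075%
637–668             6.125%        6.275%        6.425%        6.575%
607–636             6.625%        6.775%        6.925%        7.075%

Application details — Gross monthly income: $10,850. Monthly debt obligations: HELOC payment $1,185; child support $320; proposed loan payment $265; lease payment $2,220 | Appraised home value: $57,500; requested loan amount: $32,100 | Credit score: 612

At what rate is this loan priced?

6.925%

Credit score 612 ≥ 607; Total monthly debts = (1,185 + 320 + 265 + 2,220) = 3,990. Debt-to-income = 3,990/10,850 = 36.8% — meets 38% limit
LTV: 32,100 ÷ 57,500 = 55.8%, within 80% cap
Credit 612 → row 607–636; LTV 55.8% → column 55.01–66%. Grid cell → 6.925%.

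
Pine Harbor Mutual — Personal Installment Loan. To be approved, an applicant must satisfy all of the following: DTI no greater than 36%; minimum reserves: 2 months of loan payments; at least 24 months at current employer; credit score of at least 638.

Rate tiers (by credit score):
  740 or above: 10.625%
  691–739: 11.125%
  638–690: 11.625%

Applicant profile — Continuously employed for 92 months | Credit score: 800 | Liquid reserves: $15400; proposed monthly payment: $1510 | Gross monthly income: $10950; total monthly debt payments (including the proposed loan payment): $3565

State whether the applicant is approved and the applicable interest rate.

Credit score 800 ≥ 638 (meets minimum)
Liquid reserves cover 15,400/1,510 = 10.2 months — ≥ 2 required
Employment 92 ≥ 24 months
DTI: 3,565 ÷ 10,950 = 32.6%, within the 36% cap
All requirements met. Score 800 falls in the 740 or above tier → 10.625%.

Approved at 10.625%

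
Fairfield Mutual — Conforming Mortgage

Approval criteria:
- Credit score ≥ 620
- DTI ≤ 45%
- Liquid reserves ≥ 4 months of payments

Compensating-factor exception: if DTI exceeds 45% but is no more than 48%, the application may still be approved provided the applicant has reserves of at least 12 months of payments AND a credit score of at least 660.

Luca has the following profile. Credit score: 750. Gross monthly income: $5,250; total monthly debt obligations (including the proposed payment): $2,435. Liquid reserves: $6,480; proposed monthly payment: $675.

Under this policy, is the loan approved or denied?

Credit score 750 ≥ 620 (meets base)
DTI = 2,435/5,250 = 46.4% > 45% — standard DTI limit exceeded.
Reserves: 6,480 ÷ 675 = 9.6 months (meets 4-month minimum)
46.4% falls in the override range (45%–48%), so the compensating-factor test applies.
Reserves 9.6 < 12 months; credit score 750 ≥ 660.
Override conditions not both satisfied; exception does not apply.

Denied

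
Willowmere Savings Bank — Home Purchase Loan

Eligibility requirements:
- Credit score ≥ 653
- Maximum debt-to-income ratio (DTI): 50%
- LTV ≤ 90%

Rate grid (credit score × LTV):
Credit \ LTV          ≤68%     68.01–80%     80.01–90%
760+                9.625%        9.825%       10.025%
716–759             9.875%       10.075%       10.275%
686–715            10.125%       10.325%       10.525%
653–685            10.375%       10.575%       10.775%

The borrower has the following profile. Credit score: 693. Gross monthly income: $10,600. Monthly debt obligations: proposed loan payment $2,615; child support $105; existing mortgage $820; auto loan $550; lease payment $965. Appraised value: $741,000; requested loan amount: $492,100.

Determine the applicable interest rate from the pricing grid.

Credit score 693 ≥ 653; Total monthly debts = (2,615 + 105 + 820 + 550 + 965) = 5,055. DTI = 5,055/10,600 = 47.7% ≤ 50%
LTV = 492,100/741,000 = 66.4% ≤ 90%
Credit 693 → row 686–715; LTV 66.4% → column ≤68%. Grid cell → 10.125%.

10.125%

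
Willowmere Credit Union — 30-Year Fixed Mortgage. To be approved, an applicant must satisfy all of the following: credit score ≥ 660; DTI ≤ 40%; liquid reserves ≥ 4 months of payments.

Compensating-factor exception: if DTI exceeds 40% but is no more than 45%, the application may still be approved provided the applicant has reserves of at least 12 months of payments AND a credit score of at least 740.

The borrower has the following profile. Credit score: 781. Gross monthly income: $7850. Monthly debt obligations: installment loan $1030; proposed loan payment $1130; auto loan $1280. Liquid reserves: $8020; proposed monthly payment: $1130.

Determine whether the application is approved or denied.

Denied

Credit score 781 ≥ 660 (meets base)
Total debts = (1,030 + 1,130 + 1,280) = 3,440. DTI: 3,440 ÷ 7,850 = 43.8%, over the 40% base limit.
Reserves = 8,020/1,130 = 7.1 months ≥ 4
43.8% falls in the override range (40%–45%), so the compensating-factor test applies.
Override check — reserves: 7.1 mo (short of 12); score: 781 (ok).
Override conditions not both satisfied; exception does not apply.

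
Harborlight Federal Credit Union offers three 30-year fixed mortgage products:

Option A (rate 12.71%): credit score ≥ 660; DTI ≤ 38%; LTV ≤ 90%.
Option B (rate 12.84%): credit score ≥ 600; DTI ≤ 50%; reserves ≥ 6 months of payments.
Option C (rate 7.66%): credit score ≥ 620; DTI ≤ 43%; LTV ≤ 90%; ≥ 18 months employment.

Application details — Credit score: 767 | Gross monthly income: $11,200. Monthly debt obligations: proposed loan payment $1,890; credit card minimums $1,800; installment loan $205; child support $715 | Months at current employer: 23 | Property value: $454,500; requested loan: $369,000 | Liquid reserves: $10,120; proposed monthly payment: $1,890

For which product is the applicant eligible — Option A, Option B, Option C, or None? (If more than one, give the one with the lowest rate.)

Option C

Total debts = (1,890 + 1,800 + 205 + 715) = 4,610; DTI = 4,610/11,200 = 41.2%.
LTV = 369,000/454,500 = 81.2%.
Reserves = 10,120/1,890 = 5.4 months.
Option A: score 767 ≥ 660; DTI 41.2% > 38%; LTV 81.2% ≤ 90% → does not qualify.
Option B: score 767 ≥ 600; DTI 41.2% ≤ 50%; reserves 5.4 < 6 mo → does not qualify.
Option C: score 767 ≥ 620; DTI 41.2% ≤ 43%; LTV 81.2% ≤ 90%; employment 23 ≥ 18 mo → qualifies.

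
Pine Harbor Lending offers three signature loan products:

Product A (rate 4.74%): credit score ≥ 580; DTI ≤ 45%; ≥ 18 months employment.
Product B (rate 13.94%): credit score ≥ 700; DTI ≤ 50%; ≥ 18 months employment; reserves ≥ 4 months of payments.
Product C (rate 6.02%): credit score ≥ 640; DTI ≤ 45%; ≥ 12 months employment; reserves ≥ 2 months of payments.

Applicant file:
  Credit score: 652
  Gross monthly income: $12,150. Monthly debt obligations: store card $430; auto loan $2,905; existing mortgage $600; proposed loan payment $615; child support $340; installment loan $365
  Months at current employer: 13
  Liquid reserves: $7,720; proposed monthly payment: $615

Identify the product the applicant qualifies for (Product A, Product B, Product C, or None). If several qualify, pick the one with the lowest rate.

Product C

Total debts = (430 + 2,905 + 600 + 615 + 340 + 365) = 5,255; DTI = 5,255/12,150 = 43.3%.
Reserves = 7,720/615 = 12.6 months.
Product A: score 652 ≥ 580; DTI 43.3% ≤ 45%; employment 13 < 18 mo → does not qualify.
Product B: score 652 < 700; DTI 43.3% ≤ 50%; employment 13 < 18 mo; reserves 12.6 ≥ 4 mo → does not qualify.
Product C: score 652 ≥ 640; DTI 43.3% ≤ 45%; employment 13 ≥ 12 mo; reserves 12.6 ≥ 2 mo → qualifies.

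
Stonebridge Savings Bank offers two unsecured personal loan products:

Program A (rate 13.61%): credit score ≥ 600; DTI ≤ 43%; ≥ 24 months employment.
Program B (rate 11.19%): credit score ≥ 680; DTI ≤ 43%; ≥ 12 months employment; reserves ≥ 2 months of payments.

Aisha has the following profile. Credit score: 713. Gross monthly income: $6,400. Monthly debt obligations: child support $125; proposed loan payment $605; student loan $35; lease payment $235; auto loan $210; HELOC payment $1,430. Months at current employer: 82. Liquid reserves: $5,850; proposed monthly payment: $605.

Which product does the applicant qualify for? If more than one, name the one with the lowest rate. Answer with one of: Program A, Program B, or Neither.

Total debts = (125 + 605 + 35 + 235 + 210 + 1,430) = 2,640; DTI = 2,640/6,400 = 41.2%.
Reserves = 5,850/605 = 9.7 months.
Program A: score 713 ≥ 600; DTI 41.2% ≤ 43%; employment 82 ≥ 24 mo → qualifies.
Program B: score 713 ≥ 680; DTI 41.2% ≤ 43%; employment 82 ≥ 12 mo; reserves 9.7 ≥ 2 mo → qualifies.
Qualifying: Program A, Program B. Lowest rate is 11.19% → Program B.

Program B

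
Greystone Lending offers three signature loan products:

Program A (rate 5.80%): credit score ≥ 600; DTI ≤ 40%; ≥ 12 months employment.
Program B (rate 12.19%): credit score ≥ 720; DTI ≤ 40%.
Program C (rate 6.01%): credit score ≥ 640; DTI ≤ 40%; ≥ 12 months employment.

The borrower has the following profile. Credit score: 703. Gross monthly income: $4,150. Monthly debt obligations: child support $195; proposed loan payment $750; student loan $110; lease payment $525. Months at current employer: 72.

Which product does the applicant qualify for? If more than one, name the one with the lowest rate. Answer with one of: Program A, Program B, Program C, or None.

Total debts = (195 + 750 + 110 + 525) = 1,580; DTI = 1,580/4,150 = 38.1%.
Program A: score 703 ≥ 600; DTI 38.1% ≤ 40%; employment 72 ≥ 12 mo → qualifies.
Program B: score 703 < 720; DTI 38.1% ≤ 40% → does not qualify.
Program C: score 703 ≥ 640; DTI 38.1% ≤ 40%; employment 72 ≥ 12 mo → qualifies.
Qualifying: Program A, Program C. Lowest rate is 5.80% → Program A.

Program A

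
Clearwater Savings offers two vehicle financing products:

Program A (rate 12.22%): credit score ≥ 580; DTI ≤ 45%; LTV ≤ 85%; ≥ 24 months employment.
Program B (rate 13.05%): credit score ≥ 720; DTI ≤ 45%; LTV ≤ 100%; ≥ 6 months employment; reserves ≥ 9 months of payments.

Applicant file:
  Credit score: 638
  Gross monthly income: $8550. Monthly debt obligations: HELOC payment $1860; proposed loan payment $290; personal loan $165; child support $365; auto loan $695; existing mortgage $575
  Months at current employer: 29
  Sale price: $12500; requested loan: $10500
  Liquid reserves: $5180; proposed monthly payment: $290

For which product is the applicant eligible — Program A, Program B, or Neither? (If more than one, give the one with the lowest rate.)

Total debts = (1,860 + 290 + 165 + 365 + 695 + 575) = 3,950; DTI = 3,950/8,550 = 46.2%.
LTV = 10,500/12,500 = 84%.
Reserves = 5,180/290 = 17.9 months.
Program A: score 638 ≥ 580; DTI 46.2% > 45%; LTV 84% ≤ 85%; employment 29 ≥ 24 mo → does not qualify.
Program B: score 638 < 720; DTI 46.2% > 45%; LTV 84% ≤ 100%; employment 29 ≥ 6 mo; reserves 17.9 ≥ 9 mo → does not qualify.

Neither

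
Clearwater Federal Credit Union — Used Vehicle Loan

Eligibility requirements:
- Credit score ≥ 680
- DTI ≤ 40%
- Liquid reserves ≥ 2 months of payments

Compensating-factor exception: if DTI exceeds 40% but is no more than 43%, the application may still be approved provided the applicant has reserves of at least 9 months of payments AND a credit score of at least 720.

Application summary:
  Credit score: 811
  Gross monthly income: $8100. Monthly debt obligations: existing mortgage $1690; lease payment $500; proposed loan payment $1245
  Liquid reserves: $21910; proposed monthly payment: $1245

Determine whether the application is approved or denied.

Credit score 811 ≥ 680 (meets base)
Total debts = (1,690 + 500 + 1,245) = 3,435. DTI = 3,435/8,100 = 42.4% > 40% — standard DTI limit exceeded.
Liquid reserves cover 21,910/1,245 = 17.6 months — ≥ 2 required
42.4% falls in the override range (40%–43%), so the compensating-factor test applies.
Override check — reserves: 17.6 mo (ok); score: 811 (ok).
Both override conditions satisfied; DTI exception granted.

Approved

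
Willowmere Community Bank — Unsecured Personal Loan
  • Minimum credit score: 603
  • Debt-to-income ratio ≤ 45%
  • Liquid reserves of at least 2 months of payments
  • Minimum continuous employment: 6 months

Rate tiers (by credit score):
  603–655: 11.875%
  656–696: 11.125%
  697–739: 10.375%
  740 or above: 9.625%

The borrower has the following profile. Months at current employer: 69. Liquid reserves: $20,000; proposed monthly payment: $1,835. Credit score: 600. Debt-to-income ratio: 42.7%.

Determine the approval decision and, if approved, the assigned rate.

Credit score 600 < 603 (below minimum)
Reserves = 20,000/1,835 = 10.9 months ≥ 2
Employment 69 ≥ 6 months
DTI 42.7% is within the 45% limit
Not all requirements met → denied.

Denied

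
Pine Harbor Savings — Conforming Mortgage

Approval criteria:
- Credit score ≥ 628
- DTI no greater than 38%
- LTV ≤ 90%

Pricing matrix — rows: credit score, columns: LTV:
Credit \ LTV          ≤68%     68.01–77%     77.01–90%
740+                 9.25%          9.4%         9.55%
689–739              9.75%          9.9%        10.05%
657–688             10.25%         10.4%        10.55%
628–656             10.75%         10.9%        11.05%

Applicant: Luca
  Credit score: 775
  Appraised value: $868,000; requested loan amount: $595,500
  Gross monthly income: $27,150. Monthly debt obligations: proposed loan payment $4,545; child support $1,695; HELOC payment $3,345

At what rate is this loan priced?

9.4%

Credit score 775 ≥ 628; Total monthly debts = (4,545 + 1,695 + 3,345) = 9,585. DTI = 9,585/27,150 = 35.3% ≤ 38%
LTV: 595,500 ÷ 868,000 = 68.6%, within 90% cap
Score 775 is in the 740+ band; LTV 68.6% is in the 68.01–77% band → 9.4%.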